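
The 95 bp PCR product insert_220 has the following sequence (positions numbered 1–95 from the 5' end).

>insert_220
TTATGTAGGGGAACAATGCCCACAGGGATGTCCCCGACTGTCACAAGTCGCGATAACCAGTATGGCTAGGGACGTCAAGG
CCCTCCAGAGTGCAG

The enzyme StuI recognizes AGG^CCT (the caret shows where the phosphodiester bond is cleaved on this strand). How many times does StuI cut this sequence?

No occurrence of AGGCCT is present in the sequence.
StuI does not cut: 0 sites.

0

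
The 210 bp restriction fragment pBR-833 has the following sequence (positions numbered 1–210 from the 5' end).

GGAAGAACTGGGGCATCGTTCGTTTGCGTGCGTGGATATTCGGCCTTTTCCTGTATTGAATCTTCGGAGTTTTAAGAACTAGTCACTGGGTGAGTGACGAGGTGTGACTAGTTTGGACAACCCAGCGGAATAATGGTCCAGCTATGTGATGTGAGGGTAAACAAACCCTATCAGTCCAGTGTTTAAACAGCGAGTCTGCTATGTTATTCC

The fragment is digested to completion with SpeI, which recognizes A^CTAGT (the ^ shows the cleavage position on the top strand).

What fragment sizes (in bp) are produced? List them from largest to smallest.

SpeI sites (ACTAGT) start at positions 78, 107.
SpeI cuts after the first base of each site, so after positions 78, 107.
Linear molecule, 2 cuts → 3 fragments:
  1–78 → 78 bp
  79–107 → 29 bp
  108–210 → 103 bp
Sorted largest to smallest: 103, 78, 29 bp.

103, 78, 29 bp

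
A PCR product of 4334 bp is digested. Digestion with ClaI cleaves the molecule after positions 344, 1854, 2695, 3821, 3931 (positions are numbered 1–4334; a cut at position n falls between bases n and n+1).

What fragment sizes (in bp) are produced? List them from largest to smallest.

Linear molecule, 5 cuts → 6 fragments:
  344 − 0 = 344 bp
  1854 − 344 = 1510 bp
  2695 − 1854 = 841 bp
  3821 − 2695 = 1126 bp
  3931 − 3821 = 110 bp
  4334 − 3931 = 403 bp
Sorted largest to smallest: 1510, 1126, 841, 403, 344, 110 bp.

1510, 1126, 841, 403, 344, 110 bp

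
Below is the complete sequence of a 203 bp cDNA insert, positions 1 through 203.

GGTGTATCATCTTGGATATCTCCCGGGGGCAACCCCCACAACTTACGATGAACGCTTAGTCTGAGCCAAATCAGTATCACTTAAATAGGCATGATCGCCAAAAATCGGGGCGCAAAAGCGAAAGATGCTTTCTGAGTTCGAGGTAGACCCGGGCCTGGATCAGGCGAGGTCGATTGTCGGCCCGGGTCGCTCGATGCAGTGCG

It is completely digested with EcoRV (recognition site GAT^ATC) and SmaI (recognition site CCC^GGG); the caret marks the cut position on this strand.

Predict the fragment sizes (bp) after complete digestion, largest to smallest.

The EcoRV site (GATATC) starts at position 15.
EcoRV cuts after base 3 of each site, so after position 17.
SmaI sites (CCCGGG) start at positions 22, 148, 181.
SmaI cuts after base 3 of each site, so after positions 24, 150, 183.
Combined cut positions: 17, 24, 150, 183.
Linear molecule, 4 cuts → 5 fragments:
  1–17 → 17 bp
  18–24 → 7 bp
  25–150 → 126 bp
  151–183 → 33 bp
  184–203 → 20 bp
Sorted largest to smallest: 126, 33, 20, 17, 7 bp.

126, 33, 20, 17, 7 bp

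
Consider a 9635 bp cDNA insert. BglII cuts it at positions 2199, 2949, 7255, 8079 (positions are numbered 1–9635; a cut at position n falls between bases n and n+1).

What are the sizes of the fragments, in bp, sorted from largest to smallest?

Linear molecule, 4 cuts → 5 fragments:
  2199 − 0 = 2199 bp
  2949 − 2199 = 750 bp
  7255 − 2949 = 4306 bp
  8079 − 7255 = 824 bp
  9635 − 8079 = 1556 bp
Sorted largest to smallest: 4306, 2199, 1556, 824, 750 bp.

4306, 2199, 1556, 824, 750 bp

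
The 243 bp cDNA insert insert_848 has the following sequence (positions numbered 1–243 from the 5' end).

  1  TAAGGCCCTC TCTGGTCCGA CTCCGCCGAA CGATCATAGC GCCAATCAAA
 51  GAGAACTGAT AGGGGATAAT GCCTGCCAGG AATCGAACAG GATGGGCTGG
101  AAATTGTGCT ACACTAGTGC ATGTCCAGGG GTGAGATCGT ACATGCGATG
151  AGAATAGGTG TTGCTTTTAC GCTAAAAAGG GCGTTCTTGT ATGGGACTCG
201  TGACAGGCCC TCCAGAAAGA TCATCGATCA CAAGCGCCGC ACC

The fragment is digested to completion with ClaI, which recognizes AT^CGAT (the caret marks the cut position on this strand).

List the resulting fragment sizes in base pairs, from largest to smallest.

The ClaI site (ATCGAT) starts at position 223.
ClaI cuts after base 2 of each site, so after position 224.
Linear molecule, 1 cut → 2 fragments:
  1–224 → 224 bp
  225–243 → 19 bp
Sorted largest to smallest: 224, 19 bp.

224, 19 bp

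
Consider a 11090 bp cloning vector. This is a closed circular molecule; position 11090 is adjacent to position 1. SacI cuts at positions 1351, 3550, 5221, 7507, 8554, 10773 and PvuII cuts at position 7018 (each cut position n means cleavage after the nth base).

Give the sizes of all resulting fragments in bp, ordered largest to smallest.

Combined cut positions (sorted): 1351, 3550, 5221, 7018, 7507, 8554, 10773.
Circular molecule, 7 cuts → 7 fragments:
  3550 − 1351 = 2199 bp
  5221 − 3550 = 1671 bp
  7018 − 5221 = 1797 bp
  7507 − 7018 = 489 bp
  8554 − 7507 = 1047 bp
  10773 − 8554 = 2219 bp
  wrap: 11090 − 10773 + 1351 = 1668 bp
Sorted largest to smallest: 2219, 2199, 1797, 1671, 1668, 1047, 489 bp.

2219, 2199, 1797, 1671, 1668, 1047, 489 bp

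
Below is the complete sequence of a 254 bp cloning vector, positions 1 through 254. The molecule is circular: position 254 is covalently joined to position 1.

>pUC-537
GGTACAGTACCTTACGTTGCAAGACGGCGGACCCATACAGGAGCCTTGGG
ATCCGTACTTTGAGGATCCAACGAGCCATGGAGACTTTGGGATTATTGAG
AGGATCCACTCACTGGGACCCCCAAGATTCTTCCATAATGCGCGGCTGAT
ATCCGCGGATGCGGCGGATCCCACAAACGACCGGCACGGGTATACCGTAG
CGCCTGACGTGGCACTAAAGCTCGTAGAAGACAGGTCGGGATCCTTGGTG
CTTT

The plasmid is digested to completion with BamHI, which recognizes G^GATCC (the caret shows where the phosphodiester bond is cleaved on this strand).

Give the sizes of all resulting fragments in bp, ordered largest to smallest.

73, 64, 64, 38, 15 bp

BamHI sites (GGATCC) start at positions 49, 64, 102, 166, 239.
BamHI cuts after the first base of each site, so after positions 49, 64, 102, 166, 239.
Circular molecule, 5 cuts → 5 fragments:
  50–64 → 15 bp
  65–102 → 38 bp
  103–166 → 64 bp
  167–239 → 73 bp
  240–254 then 1–49 → 15 + 49 = 64 bp
Sorted largest to smallest: 73, 64, 64, 38, 15 bp.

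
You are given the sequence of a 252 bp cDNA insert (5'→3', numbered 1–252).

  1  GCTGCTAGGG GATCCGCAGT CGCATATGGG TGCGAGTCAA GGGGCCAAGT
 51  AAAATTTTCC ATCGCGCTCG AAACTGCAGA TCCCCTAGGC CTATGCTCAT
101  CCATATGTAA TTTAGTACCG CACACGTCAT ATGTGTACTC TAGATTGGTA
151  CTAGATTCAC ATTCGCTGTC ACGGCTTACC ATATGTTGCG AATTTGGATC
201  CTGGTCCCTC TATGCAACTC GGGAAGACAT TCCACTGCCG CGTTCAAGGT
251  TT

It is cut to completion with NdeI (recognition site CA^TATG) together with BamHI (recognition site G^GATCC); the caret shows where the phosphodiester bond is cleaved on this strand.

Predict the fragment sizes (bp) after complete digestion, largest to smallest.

79, 56, 52, 26, 15, 14, 10 bp

NdeI sites (CATATG) start at positions 23, 102, 128, 180.
NdeI cuts after base 2 of each site, so after positions 24, 103, 129, 181.
BamHI sites (GGATCC) start at positions 10, 196.
BamHI cuts after the first base of each site, so after positions 10, 196.
Combined cut positions: 10, 24, 103, 129, 181, 196.
Linear molecule, 6 cuts → 7 fragments:
  1–10 → 10 bp
  11–24 → 14 bp
  25–103 → 79 bp
  104–129 → 26 bp
  130–181 → 52 bp
  182–196 → 15 bp
  197–252 → 56 bp
Sorted largest to smallest: 79, 56, 52, 26, 15, 14, 10 bp.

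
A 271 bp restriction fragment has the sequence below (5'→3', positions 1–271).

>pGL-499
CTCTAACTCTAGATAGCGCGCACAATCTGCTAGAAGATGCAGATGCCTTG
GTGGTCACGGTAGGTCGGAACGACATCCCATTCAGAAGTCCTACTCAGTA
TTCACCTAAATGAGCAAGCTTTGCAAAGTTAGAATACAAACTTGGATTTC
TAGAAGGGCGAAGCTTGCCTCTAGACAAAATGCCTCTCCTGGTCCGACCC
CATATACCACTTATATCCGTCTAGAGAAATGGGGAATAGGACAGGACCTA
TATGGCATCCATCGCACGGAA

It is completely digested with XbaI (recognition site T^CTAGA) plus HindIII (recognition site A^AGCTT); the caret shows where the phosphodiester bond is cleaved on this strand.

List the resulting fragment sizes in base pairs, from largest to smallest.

XbaI sites (TCTAGA) start at positions 8, 149, 170, 220.
XbaI cuts after the first base of each site, so after positions 8, 149, 170, 220.
HindIII sites (AAGCTT) start at positions 116, 161.
HindIII cuts after the first base of each site, so after positions 116, 161.
Combined cut positions: 8, 116, 149, 161, 170, 220.
Linear molecule, 6 cuts → 7 fragments:
  1–8 → 8 bp
  9–116 → 108 bp
  117–149 → 33 bp
  150–161 → 12 bp
  162–170 → 9 bp
  171–220 → 50 bp
  221–271 → 51 bp
Sorted largest to smallest: 108, 51, 50, 33, 12, 9, 8 bp.

108, 51, 50, 33, 12, 9, 8 bp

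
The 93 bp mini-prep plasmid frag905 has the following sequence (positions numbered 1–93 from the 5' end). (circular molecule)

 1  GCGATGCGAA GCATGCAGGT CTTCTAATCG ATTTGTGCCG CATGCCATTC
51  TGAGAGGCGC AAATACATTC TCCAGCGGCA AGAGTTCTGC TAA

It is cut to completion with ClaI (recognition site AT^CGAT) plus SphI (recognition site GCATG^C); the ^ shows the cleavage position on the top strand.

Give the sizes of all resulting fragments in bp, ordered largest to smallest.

The ClaI site (ATCGAT) starts at position 27.
ClaI cuts after base 2 of each site, so after position 28.
SphI sites (GCATGC) start at positions 11, 40.
SphI cuts after base 5 of each site (before the last base), so after positions 15, 44.
Combined cut positions: 15, 28, 44.
Circular molecule, 3 cuts → 3 fragments:
  16–28 → 13 bp
  29–44 → 16 bp
  45–93 then 1–15 → 49 + 15 = 64 bp
Sorted largest to smallest: 64, 16, 13 bp.

64, 16, 13 bp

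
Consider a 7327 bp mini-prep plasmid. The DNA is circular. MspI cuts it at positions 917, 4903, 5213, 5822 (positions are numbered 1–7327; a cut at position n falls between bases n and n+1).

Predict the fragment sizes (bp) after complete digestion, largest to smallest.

Circular molecule, 4 cuts → 4 fragments:
  4903 − 917 = 3986 bp
  5213 − 4903 = 310 bp
  5822 − 5213 = 609 bp
  wrap: 7327 − 5822 + 917 = 2422 bp
Sorted largest to smallest: 3986, 2422, 609, 310 bp.

3986, 2422, 609, 310 bp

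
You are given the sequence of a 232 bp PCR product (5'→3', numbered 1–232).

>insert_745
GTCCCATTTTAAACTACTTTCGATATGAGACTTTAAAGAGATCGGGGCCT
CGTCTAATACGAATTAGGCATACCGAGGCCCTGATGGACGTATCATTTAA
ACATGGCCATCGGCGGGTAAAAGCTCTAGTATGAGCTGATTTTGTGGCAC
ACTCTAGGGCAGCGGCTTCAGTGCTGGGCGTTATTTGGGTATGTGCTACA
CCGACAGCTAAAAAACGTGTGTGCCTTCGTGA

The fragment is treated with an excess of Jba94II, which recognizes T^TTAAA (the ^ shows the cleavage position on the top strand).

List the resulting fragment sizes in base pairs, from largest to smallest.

Jba94II sites (TTTAAA) start at positions 8, 32, 96.
Jba94II cuts after the first base of each site, so after positions 8, 32, 96.
Linear molecule, 3 cuts → 4 fragments:
  1–8 → 8 bp
  9–32 → 24 bp
  33–96 → 64 bp
  97–232 → 136 bp
Sorted largest to smallest: 136, 64, 24, 8 bp.

136, 64, 24, 8 bp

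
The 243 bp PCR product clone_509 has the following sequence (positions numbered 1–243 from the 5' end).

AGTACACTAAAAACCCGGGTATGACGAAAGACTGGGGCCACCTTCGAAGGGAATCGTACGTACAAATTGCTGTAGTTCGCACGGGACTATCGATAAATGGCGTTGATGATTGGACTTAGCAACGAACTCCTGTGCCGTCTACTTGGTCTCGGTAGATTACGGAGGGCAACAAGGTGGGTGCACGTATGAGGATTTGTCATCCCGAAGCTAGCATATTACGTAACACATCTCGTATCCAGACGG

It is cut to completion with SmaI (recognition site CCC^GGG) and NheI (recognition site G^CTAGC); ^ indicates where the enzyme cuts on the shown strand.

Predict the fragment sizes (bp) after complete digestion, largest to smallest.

191, 36, 16 bp

The SmaI site (CCCGGG) starts at position 14.
SmaI cuts after base 3 of each site, so after position 16.
The NheI site (GCTAGC) starts at position 207.
NheI cuts after the first base of each site, so after position 207.
Combined cut positions: 16, 207.
Linear molecule, 2 cuts → 3 fragments:
  1–16 → 16 bp
  17–207 → 191 bp
  208–243 → 36 bp
Sorted largest to smallest: 191, 36, 16 bp.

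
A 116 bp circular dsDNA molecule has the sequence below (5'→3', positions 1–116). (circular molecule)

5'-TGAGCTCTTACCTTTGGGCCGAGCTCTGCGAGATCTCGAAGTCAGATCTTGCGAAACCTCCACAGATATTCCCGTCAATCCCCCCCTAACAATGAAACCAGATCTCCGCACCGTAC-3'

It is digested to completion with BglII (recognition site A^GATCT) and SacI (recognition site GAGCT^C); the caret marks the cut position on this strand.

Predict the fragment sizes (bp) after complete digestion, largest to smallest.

BglII sites (AGATCT) start at positions 31, 44, 100.
BglII cuts after the first base of each site, so after positions 31, 44, 100.
SacI sites (GAGCTC) start at positions 2, 21.
SacI cuts after base 5 of each site (before the last base), so after positions 6, 25.
Combined cut positions: 6, 25, 31, 44, 100.
Circular molecule, 5 cuts → 5 fragments:
  7–25 → 19 bp
  26–31 → 6 bp
  32–44 → 13 bp
  45–100 → 56 bp
  101–116 then 1–6 → 16 + 6 = 22 bp
Sorted largest to smallest: 56, 22, 19, 13, 6 bp.

56, 22, 19, 13, 6 bp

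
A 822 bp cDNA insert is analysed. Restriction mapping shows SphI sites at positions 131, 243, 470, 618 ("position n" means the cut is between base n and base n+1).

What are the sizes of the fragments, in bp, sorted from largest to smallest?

Linear molecule, 4 cuts → 5 fragments:
  131 − 0 = 131 bp
  243 − 131 = 112 bp
  470 − 243 = 227 bp
  618 − 470 = 148 bp
  822 − 618 = 204 bp
Sorted largest to smallest: 227, 204, 148, 131, 112 bp.

227, 204, 148, 131, 112 bp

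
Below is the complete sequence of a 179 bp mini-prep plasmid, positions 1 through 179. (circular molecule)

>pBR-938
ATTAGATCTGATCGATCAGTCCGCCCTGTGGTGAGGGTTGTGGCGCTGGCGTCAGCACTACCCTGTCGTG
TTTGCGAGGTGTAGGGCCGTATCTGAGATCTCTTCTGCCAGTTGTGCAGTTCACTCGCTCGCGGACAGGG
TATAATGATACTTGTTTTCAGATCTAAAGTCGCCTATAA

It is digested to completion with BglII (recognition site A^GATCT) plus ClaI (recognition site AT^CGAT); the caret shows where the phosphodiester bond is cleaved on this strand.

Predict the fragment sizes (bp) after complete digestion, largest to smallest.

84, 64, 23, 8 bp

BglII sites (AGATCT) start at positions 4, 96, 160.
BglII cuts after the first base of each site, so after positions 4, 96, 160.
The ClaI site (ATCGAT) starts at position 11.
ClaI cuts after base 2 of each site, so after position 12.
Combined cut positions: 4, 12, 96, 160.
Circular molecule, 4 cuts → 4 fragments:
  5–12 → 8 bp
  13–96 → 84 bp
  97–160 → 64 bp
  161–179 then 1–4 → 19 + 4 = 23 bp
Sorted largest to smallest: 84, 64, 23, 8 bp.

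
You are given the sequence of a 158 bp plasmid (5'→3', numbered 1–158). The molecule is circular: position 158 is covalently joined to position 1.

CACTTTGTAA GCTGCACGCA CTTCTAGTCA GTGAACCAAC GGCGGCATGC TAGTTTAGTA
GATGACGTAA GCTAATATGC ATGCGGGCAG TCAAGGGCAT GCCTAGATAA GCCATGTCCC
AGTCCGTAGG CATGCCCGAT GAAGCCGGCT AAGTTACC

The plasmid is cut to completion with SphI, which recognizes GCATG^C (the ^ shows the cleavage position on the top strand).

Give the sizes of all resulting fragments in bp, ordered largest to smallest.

73, 34, 33, 18 bp

SphI sites (GCATGC) start at positions 45, 79, 97, 130.
SphI cuts after base 5 of each site (before the last base), so after positions 49, 83, 101, 134.
Circular molecule, 4 cuts → 4 fragments:
  50–83 → 34 bp
  84–101 → 18 bp
  102–134 → 33 bp
  135–158 then 1–49 → 24 + 49 = 73 bp
Sorted largest to smallest: 73, 34, 33, 18 bp.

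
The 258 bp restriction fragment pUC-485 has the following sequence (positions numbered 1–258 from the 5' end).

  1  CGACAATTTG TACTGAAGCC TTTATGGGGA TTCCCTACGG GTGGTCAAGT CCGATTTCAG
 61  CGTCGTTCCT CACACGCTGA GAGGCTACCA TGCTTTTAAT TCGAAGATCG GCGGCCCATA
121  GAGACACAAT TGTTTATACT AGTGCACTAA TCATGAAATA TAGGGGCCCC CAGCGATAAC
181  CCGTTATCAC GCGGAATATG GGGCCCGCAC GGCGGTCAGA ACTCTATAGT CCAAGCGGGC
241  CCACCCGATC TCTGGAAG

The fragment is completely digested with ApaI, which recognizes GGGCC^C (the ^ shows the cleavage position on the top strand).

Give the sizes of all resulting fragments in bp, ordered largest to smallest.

168, 37, 36, 17 bp

ApaI sites (GGGCCC) start at positions 164, 201, 237.
ApaI cuts after base 5 of each site (before the last base), so after positions 168, 205, 241.
Linear molecule, 3 cuts → 4 fragments:
  1–168 → 168 bp
  169–205 → 37 bp
  206–241 → 36 bp
  242–258 → 17 bp
Sorted largest to smallest: 168, 37, 36, 17 bp.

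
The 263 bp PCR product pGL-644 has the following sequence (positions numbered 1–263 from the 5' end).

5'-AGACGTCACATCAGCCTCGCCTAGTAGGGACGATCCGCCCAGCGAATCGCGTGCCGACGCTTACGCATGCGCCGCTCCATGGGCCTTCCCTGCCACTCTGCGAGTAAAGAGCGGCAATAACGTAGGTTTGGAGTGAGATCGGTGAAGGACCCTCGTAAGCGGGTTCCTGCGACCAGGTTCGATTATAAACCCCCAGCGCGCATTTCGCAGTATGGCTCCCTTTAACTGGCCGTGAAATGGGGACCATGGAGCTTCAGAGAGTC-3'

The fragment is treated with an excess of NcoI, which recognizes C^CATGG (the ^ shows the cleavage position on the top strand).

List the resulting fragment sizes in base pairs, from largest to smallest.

167, 77, 19 bp

NcoI sites (CCATGG) start at positions 77, 244.
NcoI cuts after the first base of each site, so after positions 77, 244.
Linear molecule, 2 cuts → 3 fragments:
  1–77 → 77 bp
  78–244 → 167 bp
  245–263 → 19 bp
Sorted largest to smallest: 167, 77, 19 bp.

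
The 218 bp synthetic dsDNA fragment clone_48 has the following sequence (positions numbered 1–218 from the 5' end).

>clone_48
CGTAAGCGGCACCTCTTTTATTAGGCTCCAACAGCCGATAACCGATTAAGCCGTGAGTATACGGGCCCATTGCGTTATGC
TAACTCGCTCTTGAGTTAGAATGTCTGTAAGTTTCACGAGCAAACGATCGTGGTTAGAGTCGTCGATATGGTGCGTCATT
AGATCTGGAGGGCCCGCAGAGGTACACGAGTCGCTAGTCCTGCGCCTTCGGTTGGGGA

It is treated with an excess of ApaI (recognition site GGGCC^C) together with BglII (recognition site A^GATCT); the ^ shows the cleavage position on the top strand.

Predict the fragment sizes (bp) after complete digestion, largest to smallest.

ApaI sites (GGGCCC) start at positions 63, 170.
ApaI cuts after base 5 of each site (before the last base), so after positions 67, 174.
The BglII site (AGATCT) starts at position 161.
BglII cuts after the first base of each site, so after position 161.
Combined cut positions: 67, 161, 174.
Linear molecule, 3 cuts → 4 fragments:
  1–67 → 67 bp
  68–161 → 94 bp
  162–174 → 13 bp
  175–218 → 44 bp
Sorted largest to smallest: 94, 67, 44, 13 bp.

94, 67, 44, 13 bp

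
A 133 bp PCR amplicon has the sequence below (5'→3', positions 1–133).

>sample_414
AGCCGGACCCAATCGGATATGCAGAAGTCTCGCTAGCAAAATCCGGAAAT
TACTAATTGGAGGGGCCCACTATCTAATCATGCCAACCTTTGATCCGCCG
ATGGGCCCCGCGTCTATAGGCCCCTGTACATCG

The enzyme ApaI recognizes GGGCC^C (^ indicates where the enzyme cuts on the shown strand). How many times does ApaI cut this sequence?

2

GGGCCC occurs starting at positions 63, 103.
ApaI cuts at 2 sites.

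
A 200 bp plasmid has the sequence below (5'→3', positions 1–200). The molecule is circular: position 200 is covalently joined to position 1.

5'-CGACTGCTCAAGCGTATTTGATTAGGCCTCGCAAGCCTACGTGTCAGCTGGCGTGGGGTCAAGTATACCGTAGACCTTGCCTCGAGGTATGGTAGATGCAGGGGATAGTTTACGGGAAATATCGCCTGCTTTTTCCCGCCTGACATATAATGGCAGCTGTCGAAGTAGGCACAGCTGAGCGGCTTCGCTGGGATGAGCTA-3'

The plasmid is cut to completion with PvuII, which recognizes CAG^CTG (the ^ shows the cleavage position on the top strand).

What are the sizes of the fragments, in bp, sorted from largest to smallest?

109, 73, 18 bp

PvuII sites (CAGCTG) start at positions 45, 154, 172.
PvuII cuts after base 3 of each site, so after positions 47, 156, 174.
Circular molecule, 3 cuts → 3 fragments:
  48–156 → 109 bp
  157–174 → 18 bp
  175–200 then 1–47 → 26 + 47 = 73 bp
Sorted largest to smallest: 109, 73, 18 bp.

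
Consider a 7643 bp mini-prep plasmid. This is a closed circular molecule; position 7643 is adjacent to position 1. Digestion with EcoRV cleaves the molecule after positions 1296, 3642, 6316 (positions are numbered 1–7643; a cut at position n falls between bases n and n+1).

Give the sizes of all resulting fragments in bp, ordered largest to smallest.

2674, 2623, 2346 bp

Circular molecule, 3 cuts → 3 fragments:
  3642 − 1296 = 2346 bp
  6316 − 3642 = 2674 bp
  wrap: 7643 − 6316 + 1296 = 2623 bp
Sorted largest to smallest: 2674, 2623, 2346 bp.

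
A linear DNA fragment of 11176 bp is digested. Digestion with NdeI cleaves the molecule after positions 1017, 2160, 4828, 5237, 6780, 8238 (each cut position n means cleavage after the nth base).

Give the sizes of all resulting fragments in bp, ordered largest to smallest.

Linear molecule, 6 cuts → 7 fragments:
  1017 − 0 = 1017 bp
  2160 − 1017 = 1143 bp
  4828 − 2160 = 2668 bp
  5237 − 4828 = 409 bp
  6780 − 5237 = 1543 bp
  8238 − 6780 = 1458 bp
  11176 − 8238 = 2938 bp
Sorted largest to smallest: 2938, 2668, 1543, 1458, 1143, 1017, 409 bp.

2938, 2668, 1543, 1458, 1143, 1017, 409 bp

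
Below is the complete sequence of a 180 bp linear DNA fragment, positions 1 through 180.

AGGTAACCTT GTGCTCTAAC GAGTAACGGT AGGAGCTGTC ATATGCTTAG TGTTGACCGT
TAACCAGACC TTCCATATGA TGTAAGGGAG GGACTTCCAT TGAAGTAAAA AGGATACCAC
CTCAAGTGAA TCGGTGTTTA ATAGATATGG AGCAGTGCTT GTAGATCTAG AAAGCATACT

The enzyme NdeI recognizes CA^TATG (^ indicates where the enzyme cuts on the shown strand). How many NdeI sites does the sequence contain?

CATATG occurs starting at positions 40, 74.
NdeI cuts at 2 sites.

2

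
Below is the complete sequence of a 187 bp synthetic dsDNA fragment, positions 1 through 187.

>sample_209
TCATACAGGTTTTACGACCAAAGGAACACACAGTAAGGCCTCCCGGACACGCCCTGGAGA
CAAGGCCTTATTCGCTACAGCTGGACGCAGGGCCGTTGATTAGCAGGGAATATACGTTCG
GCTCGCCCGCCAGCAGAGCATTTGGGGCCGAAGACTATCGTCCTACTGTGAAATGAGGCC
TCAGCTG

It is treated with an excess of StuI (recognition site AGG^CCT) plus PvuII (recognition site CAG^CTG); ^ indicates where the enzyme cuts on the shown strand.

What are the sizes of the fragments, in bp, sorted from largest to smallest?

98, 38, 27, 15, 6, 3 bp

StuI sites (AGGCCT) start at positions 36, 63, 176.
StuI cuts after base 3 of each site, so after positions 38, 65, 178.
PvuII sites (CAGCTG) start at positions 78, 182.
PvuII cuts after base 3 of each site, so after positions 80, 184.
Combined cut positions: 38, 65, 80, 178, 184.
Linear molecule, 5 cuts → 6 fragments:
  1–38 → 38 bp
  39–65 → 27 bp
  66–80 → 15 bp
  81–178 → 98 bp
  179–184 → 6 bp
  185–187 → 3 bp
Sorted largest to smallest: 98, 38, 27, 15, 6, 3 bp.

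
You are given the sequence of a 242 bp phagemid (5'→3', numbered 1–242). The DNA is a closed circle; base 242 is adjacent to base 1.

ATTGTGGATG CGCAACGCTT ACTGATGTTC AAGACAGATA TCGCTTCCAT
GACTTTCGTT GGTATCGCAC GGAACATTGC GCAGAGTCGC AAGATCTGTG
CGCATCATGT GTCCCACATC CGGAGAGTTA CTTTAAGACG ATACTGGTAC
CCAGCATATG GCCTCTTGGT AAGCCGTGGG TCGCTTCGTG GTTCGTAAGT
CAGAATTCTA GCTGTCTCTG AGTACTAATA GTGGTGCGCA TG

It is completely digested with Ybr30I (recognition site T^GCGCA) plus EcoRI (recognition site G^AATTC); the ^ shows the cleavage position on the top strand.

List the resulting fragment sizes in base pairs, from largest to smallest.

104, 69, 32, 21, 16 bp

Ybr30I sites (TGCGCA) start at positions 9, 78, 99, 235.
Ybr30I cuts after the first base of each site, so after positions 9, 78, 99, 235.
The EcoRI site (GAATTC) starts at position 203.
EcoRI cuts after the first base of each site, so after position 203.
Combined cut positions: 9, 78, 99, 203, 235.
Circular molecule, 5 cuts → 5 fragments:
  10–78 → 69 bp
  79–99 → 21 bp
  100–203 → 104 bp
  204–235 → 32 bp
  236–242 then 1–9 → 7 + 9 = 16 bp
Sorted largest to smallest: 104, 69, 32, 21, 16 bp.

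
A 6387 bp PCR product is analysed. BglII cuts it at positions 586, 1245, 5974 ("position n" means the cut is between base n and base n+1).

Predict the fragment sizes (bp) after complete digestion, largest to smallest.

Linear molecule, 3 cuts → 4 fragments:
  586 − 0 = 586 bp
  1245 − 586 = 659 bp
  5974 − 1245 = 4729 bp
  6387 − 5974 = 413 bp
Sorted largest to smallest: 4729, 659, 586, 413 bp.

4729, 659, 586, 413 bp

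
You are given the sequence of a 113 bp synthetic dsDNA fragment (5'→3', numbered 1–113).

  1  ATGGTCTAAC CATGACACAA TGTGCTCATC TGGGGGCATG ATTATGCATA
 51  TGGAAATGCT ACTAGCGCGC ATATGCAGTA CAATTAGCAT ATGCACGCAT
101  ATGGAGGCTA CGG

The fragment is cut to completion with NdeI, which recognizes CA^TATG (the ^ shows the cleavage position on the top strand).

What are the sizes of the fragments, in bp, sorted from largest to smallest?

NdeI sites (CATATG) start at positions 47, 70, 88, 98.
NdeI cuts after base 2 of each site, so after positions 48, 71, 89, 99.
Linear molecule, 4 cuts → 5 fragments:
  1–48 → 48 bp
  49–71 → 23 bp
  72–89 → 18 bp
  90–99 → 10 bp
  100–113 → 14 bp
Sorted largest to smallest: 48, 23, 18, 14, 10 bp.

48, 23, 18, 14, 10 bp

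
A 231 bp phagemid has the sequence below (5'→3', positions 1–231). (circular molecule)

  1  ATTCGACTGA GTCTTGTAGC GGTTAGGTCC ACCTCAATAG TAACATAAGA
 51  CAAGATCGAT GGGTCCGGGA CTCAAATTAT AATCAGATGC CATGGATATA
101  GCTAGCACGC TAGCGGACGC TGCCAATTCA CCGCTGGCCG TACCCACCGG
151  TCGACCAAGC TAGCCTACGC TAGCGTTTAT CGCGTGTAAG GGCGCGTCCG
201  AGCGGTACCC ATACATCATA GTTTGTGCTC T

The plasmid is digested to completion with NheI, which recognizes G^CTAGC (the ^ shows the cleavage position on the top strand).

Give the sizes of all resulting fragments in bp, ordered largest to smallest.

NheI sites (GCTAGC) start at positions 101, 109, 159, 169.
NheI cuts after the first base of each site, so after positions 101, 109, 159, 169.
Circular molecule, 4 cuts → 4 fragments:
  102–109 → 8 bp
  110–159 → 50 bp
  160–169 → 10 bp
  170–231 then 1–101 → 62 + 101 = 163 bp
Sorted largest to smallest: 163, 50, 10, 8 bp.

163, 50, 10, 8 bp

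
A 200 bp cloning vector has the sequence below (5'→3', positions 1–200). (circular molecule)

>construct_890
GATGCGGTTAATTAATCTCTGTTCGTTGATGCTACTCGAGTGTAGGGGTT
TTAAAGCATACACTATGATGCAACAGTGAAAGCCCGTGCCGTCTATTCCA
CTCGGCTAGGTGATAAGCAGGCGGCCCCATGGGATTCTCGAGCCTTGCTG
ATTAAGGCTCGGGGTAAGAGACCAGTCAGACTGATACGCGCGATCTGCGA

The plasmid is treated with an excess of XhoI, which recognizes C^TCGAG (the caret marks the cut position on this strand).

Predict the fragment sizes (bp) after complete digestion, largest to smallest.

102, 98 bp

XhoI sites (CTCGAG) start at positions 35, 137.
XhoI cuts after the first base of each site, so after positions 35, 137.
Circular molecule, 2 cuts → 2 fragments:
  36–137 → 102 bp
  138–200 then 1–35 → 63 + 35 = 98 bp
Sorted largest to smallest: 102, 98 bp.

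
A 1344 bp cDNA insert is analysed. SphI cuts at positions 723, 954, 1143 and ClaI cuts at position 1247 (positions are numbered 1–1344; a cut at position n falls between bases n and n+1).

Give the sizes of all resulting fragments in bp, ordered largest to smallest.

Combined cut positions (sorted): 723, 954, 1143, 1247.
Linear molecule, 4 cuts → 5 fragments:
  723 − 0 = 723 bp
  954 − 723 = 231 bp
  1143 − 954 = 189 bp
  1247 − 1143 = 104 bp
  1344 − 1247 = 97 bp
Sorted largest to smallest: 723, 231, 189, 104, 97 bp.

723, 231, 189, 104, 97 bp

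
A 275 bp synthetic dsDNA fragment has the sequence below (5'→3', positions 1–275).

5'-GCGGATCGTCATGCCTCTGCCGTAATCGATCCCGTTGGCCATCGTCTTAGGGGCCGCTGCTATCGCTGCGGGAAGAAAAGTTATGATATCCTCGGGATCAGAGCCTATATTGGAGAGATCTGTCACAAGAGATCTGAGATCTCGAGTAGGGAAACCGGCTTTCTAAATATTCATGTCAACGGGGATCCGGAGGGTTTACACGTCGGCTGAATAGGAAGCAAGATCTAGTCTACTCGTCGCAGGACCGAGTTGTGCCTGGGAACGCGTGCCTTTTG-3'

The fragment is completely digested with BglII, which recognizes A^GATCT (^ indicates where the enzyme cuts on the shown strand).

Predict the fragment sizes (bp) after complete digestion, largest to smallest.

116, 84, 54, 14, 7 bp

BglII sites (AGATCT) start at positions 116, 130, 137, 221.
BglII cuts after the first base of each site, so after positions 116, 130, 137, 221.
Linear molecule, 4 cuts → 5 fragments:
  1–116 → 116 bp
  117–130 → 14 bp
  131–137 → 7 bp
  138–221 → 84 bp
  222–275 → 54 bp
Sorted largest to smallest: 116, 84, 54, 14, 7 bp.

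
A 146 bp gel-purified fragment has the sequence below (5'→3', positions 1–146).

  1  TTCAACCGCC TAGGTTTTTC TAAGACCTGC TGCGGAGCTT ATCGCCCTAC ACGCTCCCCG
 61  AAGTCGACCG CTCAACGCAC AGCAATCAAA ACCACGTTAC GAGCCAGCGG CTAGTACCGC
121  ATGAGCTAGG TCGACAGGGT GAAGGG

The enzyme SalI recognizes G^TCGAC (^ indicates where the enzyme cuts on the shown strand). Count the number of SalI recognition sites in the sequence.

GTCGAC occurs starting at positions 63, 130.
SalI cuts at 2 sites.

2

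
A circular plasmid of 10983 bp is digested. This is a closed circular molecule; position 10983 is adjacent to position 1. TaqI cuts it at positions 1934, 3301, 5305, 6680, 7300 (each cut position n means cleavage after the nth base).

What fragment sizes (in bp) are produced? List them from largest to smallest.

5617, 2004, 1375, 1367, 620 bp

Circular molecule, 5 cuts → 5 fragments:
  3301 − 1934 = 1367 bp
  5305 − 3301 = 2004 bp
  6680 − 5305 = 1375 bp
  7300 − 6680 = 620 bp
  wrap: 10983 − 7300 + 1934 = 5617 bp
Sorted largest to smallest: 5617, 2004, 1375, 1367, 620 bp.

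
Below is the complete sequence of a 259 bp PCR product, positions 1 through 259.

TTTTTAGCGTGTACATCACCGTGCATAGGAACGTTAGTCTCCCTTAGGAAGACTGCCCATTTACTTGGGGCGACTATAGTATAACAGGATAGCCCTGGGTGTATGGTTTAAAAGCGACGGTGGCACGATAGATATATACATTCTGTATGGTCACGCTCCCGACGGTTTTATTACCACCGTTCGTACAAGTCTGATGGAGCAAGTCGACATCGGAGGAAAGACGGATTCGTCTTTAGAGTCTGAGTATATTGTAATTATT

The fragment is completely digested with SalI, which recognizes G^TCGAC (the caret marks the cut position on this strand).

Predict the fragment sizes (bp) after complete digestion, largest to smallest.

203, 56 bp

The SalI site (GTCGAC) starts at position 203.
SalI cuts after the first base of each site, so after position 203.
Linear molecule, 1 cut → 2 fragments:
  1–203 → 203 bp
  204–259 → 56 bp
Sorted largest to smallest: 203, 56 bp.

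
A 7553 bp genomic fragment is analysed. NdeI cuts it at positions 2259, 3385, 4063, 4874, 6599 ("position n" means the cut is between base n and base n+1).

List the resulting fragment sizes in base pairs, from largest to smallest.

2259, 1725, 1126, 954, 811, 678 bp

Linear molecule, 5 cuts → 6 fragments:
  2259 − 0 = 2259 bp
  3385 − 2259 = 1126 bp
  4063 − 3385 = 678 bp
  4874 − 4063 = 811 bp
  6599 − 4874 = 1725 bp
  7553 − 6599 = 954 bp
Sorted largest to smallest: 2259, 1725, 1126, 954, 811, 678 bp.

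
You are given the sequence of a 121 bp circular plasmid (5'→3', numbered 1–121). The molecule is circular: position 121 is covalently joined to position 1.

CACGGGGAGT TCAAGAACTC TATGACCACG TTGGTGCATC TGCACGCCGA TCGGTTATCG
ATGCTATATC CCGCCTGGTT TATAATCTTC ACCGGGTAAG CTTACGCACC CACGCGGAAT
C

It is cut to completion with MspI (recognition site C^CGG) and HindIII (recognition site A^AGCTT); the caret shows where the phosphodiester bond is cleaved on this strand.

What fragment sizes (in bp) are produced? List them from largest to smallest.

The MspI site (CCGG) starts at position 92.
MspI cuts after the first base of each site, so after position 92.
The HindIII site (AAGCTT) starts at position 98.
HindIII cuts after the first base of each site, so after position 98.
Combined cut positions: 92, 98.
Circular molecule, 2 cuts → 2 fragments:
  93–98 → 6 bp
  99–121 then 1–92 → 23 + 92 = 115 bp
Sorted largest to smallest: 115, 6 bp.

115, 6 bp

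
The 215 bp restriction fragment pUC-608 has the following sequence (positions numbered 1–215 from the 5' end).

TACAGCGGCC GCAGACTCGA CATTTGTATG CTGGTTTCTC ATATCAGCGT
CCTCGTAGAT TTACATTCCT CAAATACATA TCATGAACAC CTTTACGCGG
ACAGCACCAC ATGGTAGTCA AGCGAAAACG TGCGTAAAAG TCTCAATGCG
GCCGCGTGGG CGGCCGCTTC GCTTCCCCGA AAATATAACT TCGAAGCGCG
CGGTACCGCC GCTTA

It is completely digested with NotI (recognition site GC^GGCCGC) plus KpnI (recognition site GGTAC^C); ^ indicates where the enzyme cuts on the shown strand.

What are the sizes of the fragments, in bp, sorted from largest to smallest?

143, 45, 12, 9, 6 bp

NotI sites (GCGGCCGC) start at positions 5, 148, 160.
NotI cuts after base 2 of each site, so after positions 6, 149, 161.
The KpnI site (GGTACC) starts at position 202.
KpnI cuts after base 5 of each site (before the last base), so after position 206.
Combined cut positions: 6, 149, 161, 206.
Linear molecule, 4 cuts → 5 fragments:
  1–6 → 6 bp
  7–149 → 143 bp
  150–161 → 12 bp
  162–206 → 45 bp
  207–215 → 9 bp
Sorted largest to smallest: 143, 45, 12, 9, 6 bp.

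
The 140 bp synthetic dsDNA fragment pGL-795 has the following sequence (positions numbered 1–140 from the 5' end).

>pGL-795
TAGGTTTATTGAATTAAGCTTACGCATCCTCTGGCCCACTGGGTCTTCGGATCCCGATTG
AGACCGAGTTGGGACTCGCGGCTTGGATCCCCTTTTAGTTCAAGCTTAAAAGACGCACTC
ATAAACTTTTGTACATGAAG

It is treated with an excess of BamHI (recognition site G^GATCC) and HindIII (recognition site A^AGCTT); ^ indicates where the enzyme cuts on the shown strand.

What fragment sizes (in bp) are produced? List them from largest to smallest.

BamHI sites (GGATCC) start at positions 49, 85.
BamHI cuts after the first base of each site, so after positions 49, 85.
HindIII sites (AAGCTT) start at positions 16, 102.
HindIII cuts after the first base of each site, so after positions 16, 102.
Combined cut positions: 16, 49, 85, 102.
Linear molecule, 4 cuts → 5 fragments:
  1–16 → 16 bp
  17–49 → 33 bp
  50–85 → 36 bp
  86–102 → 17 bp
  103–140 → 38 bp
Sorted largest to smallest: 38, 36, 33, 17, 16 bp.

38, 36, 33, 17, 16 bp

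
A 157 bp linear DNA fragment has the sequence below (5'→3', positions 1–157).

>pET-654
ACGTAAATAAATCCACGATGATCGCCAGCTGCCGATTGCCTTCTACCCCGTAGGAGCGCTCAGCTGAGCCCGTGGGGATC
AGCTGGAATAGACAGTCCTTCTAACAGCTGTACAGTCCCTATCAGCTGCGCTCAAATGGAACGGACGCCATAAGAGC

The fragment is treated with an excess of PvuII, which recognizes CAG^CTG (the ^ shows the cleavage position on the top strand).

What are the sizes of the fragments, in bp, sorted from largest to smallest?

35, 32, 28, 25, 19, 18 bp

PvuII sites (CAGCTG) start at positions 26, 61, 80, 105, 123.
PvuII cuts after base 3 of each site, so after positions 28, 63, 82, 107, 125.
Linear molecule, 5 cuts → 6 fragments:
  1–28 → 28 bp
  29–63 → 35 bp
  64–82 → 19 bp
  83–107 → 25 bp
  108–125 → 18 bp
  126–157 → 32 bp
Sorted largest to smallest: 35, 32, 28, 25, 19, 18 bp.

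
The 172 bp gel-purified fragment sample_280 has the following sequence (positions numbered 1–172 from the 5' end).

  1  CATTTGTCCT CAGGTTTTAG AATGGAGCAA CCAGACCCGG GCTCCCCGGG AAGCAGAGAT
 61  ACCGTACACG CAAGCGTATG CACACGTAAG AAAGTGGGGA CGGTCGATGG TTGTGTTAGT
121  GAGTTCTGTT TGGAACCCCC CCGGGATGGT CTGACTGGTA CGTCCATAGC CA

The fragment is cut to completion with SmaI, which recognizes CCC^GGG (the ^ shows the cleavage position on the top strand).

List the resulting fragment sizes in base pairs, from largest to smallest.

95, 38, 30, 9 bp

SmaI sites (CCCGGG) start at positions 36, 45, 140.
SmaI cuts after base 3 of each site, so after positions 38, 47, 142.
Linear molecule, 3 cuts → 4 fragments:
  1–38 → 38 bp
  39–47 → 9 bp
  48–142 → 95 bp
  143–172 → 30 bp
Sorted largest to smallest: 95, 38, 30, 9 bp.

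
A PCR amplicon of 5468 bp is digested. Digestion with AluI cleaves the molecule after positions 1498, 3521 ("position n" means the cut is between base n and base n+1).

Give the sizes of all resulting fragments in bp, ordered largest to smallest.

Linear molecule, 2 cuts → 3 fragments:
  1498 − 0 = 1498 bp
  3521 − 1498 = 2023 bp
  5468 − 3521 = 1947 bp
Sorted largest to smallest: 2023, 1947, 1498 bp.

2023, 1947, 1498 bp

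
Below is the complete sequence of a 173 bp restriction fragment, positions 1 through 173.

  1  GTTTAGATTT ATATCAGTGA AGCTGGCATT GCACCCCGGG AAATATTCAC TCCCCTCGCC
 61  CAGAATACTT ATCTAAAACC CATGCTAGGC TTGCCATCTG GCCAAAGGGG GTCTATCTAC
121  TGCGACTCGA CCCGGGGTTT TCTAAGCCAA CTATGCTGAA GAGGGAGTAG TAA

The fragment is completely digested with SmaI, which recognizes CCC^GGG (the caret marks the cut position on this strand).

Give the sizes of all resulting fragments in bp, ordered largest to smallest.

96, 40, 37 bp

SmaI sites (CCCGGG) start at positions 35, 131.
SmaI cuts after base 3 of each site, so after positions 37, 133.
Linear molecule, 2 cuts → 3 fragments:
  1–37 → 37 bp
  38–133 → 96 bp
  134–173 → 40 bp
Sorted largest to smallest: 96, 40, 37 bp.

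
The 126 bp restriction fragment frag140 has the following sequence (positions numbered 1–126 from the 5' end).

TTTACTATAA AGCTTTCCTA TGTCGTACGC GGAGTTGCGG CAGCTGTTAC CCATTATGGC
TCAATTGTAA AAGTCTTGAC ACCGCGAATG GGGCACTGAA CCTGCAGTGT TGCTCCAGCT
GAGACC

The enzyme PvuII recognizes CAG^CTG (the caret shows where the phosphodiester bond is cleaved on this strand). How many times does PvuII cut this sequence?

2

CAGCTG occurs starting at positions 41, 116.
PvuII cuts at 2 sites.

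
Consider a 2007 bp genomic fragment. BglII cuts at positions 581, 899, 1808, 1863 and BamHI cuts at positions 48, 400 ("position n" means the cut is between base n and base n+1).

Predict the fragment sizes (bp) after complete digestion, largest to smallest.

909, 352, 318, 181, 144, 55, 48 bp

Combined cut positions (sorted): 48, 400, 581, 899, 1808, 1863.
Linear molecule, 6 cuts → 7 fragments:
  48 − 0 = 48 bp
  400 − 48 = 352 bp
  581 − 400 = 181 bp
  899 − 581 = 318 bp
  1808 − 899 = 909 bp
  1863 − 1808 = 55 bp
  2007 − 1863 = 144 bp
Sorted largest to smallest: 909, 352, 318, 181, 144, 55, 48 bp.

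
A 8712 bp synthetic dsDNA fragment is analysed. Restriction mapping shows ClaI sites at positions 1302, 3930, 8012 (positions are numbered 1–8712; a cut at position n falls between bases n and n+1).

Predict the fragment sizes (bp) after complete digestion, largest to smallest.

4082, 2628, 1302, 700 bp

Linear molecule, 3 cuts → 4 fragments:
  1302 − 0 = 1302 bp
  3930 − 1302 = 2628 bp
  8012 − 3930 = 4082 bp
  8712 − 8012 = 700 bp
Sorted largest to smallest: 4082, 2628, 1302, 700 bp.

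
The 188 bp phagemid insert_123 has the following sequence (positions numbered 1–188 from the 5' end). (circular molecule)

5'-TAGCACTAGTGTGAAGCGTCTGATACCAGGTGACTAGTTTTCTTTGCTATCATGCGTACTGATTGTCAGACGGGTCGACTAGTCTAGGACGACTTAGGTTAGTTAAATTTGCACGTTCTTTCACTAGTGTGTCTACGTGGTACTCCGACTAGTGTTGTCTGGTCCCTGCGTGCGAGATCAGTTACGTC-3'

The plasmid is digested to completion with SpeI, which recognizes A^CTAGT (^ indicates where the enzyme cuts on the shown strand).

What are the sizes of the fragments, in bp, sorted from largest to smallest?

45, 45, 45, 28, 25 bp

SpeI sites (ACTAGT) start at positions 5, 33, 78, 123, 148.
SpeI cuts after the first base of each site, so after positions 5, 33, 78, 123, 148.
Circular molecule, 5 cuts → 5 fragments:
  6–33 → 28 bp
  34–78 → 45 bp
  79–123 → 45 bp
  124–148 → 25 bp
  149–188 then 1–5 → 40 + 5 = 45 bp
Sorted largest to smallest: 45, 45, 45, 28, 25 bp.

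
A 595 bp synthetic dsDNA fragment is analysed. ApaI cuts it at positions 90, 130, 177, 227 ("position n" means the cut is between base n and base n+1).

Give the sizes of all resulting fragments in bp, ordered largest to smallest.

368, 90, 50, 47, 40 bp

Linear molecule, 4 cuts → 5 fragments:
  90 − 0 = 90 bp
  130 − 90 = 40 bp
  177 − 130 = 47 bp
  227 − 177 = 50 bp
  595 − 227 = 368 bp
Sorted largest to smallest: 368, 90, 50, 47, 40 bp.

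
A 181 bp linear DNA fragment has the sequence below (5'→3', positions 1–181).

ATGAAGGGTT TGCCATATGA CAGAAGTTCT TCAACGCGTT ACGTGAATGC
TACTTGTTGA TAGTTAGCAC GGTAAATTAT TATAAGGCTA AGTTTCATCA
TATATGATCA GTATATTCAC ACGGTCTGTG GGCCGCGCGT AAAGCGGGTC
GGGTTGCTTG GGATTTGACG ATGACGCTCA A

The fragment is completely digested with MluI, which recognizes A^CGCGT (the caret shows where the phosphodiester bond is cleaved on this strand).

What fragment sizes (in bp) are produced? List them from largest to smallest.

147, 34 bp

The MluI site (ACGCGT) starts at position 34.
MluI cuts after the first base of each site, so after position 34.
Linear molecule, 1 cut → 2 fragments:
  1–34 → 34 bp
  35–181 → 147 bp
Sorted largest to smallest: 147, 34 bp.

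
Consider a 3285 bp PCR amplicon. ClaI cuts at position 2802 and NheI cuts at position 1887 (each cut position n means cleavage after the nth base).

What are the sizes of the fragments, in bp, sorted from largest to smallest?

Combined cut positions (sorted): 1887, 2802.
Linear molecule, 2 cuts → 3 fragments:
  1887 − 0 = 1887 bp
  2802 − 1887 = 915 bp
  3285 − 2802 = 483 bp
Sorted largest to smallest: 1887, 915, 483 bp.

1887, 915, 483 bp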